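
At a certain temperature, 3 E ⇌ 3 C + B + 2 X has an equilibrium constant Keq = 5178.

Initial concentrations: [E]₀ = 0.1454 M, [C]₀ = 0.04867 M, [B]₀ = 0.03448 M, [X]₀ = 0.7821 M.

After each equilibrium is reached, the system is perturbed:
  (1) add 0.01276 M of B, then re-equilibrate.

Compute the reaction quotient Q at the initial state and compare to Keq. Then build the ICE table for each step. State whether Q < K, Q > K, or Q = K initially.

Q₀ = 7.9101e-04; Q < K (proceeds forward)

Q₀ = 7.9101e-04 vs Keq = 5178 ⇒ Q<K, forward
Step 1:
                    E           C           B           X
  I            0.1454     0.04867     0.03448      0.7821
  C            -0.141       0.141     0.04702     0.09403
  E          0.004353      0.1897      0.0815      0.8761
  solve Keq expr → x = 0.04702; check Q = 5178
Then add 0.01276 M of B.
Step 2:
                    E           C           B           X
  I          0.004353      0.1897     0.09426      0.8761
  C        2.0961e-04 -2.0961e-04 -6.9871e-05 -1.3974e-04
  E          0.004563      0.1895     0.09419       0.876
  solve Keq expr → x = -6.9871e-05; check Q = 5178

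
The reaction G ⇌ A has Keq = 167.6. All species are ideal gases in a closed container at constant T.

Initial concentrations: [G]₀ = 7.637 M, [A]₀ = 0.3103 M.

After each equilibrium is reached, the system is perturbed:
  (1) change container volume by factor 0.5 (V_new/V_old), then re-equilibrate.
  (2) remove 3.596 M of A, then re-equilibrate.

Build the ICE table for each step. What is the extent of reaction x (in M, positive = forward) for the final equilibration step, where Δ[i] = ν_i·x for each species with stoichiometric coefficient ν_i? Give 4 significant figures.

x = 0.02133 M

Q₀ = 0.04063 vs Keq = 167.6 ⇒ Q<K, forward
Step 1:
                   G          A
  Initial      7.637     0.3103
  Change       -7.59       7.59
  Equil      0.04714        7.9
  solve Keq expr → x = 7.59; check Q = 167.6
Then change container volume by factor 0.5 (V_new/V_old).
Step 2:
                   G          A
  Initial    0.09427       15.8
  Change           0          0
  Equil      0.09427       15.8
  solve Keq expr → x = 0; check Q = 167.6
Then remove 3.596 M of A.
Step 3:
                   G          A
  Initial    0.09427       12.2
  Change    -0.02133    0.02133
  Equil      0.07295      12.23
  solve Keq expr → x = 0.02133; check Q = 167.6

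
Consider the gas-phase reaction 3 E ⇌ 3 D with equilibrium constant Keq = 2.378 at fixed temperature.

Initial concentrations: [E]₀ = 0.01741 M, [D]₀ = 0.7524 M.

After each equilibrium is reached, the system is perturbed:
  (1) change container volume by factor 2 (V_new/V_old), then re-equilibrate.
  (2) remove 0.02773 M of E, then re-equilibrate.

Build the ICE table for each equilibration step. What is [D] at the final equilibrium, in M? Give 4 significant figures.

[D]_eq = 0.2042 M

Q₀ = 8.0714e+04 vs Keq = 2.378 ⇒ Q>K, reverse
Step 1:
                    E           D
  Initial     0.01741      0.7524
  Change       0.3123     -0.3123
  Equil        0.3297      0.4401
  solve Keq expr → x = -0.1041; check Q = 2.378
Then change container volume by factor 2 (V_new/V_old).
Step 2:
                    E           D
  Initial      0.1649        0.22
  Change            0           0
  Equil        0.1649        0.22
  solve Keq expr → x = 0; check Q = 2.378
Then remove 0.02773 M of E.
Step 3:
                    E           D
  Initial      0.1371        0.22
  Change      0.01585    -0.01585
  Equil         0.153      0.2042
  solve Keq expr → x = -0.005284; check Q = 2.378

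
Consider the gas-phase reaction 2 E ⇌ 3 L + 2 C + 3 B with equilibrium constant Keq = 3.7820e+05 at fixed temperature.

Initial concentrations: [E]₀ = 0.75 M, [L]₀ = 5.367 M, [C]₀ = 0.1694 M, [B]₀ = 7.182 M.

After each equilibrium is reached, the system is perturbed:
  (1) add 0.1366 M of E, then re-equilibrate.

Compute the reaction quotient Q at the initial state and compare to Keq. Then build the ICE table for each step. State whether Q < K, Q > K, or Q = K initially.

Q₀ = 2922 vs Keq = 3.7820e+05 ⇒ Q<K, forward
Step 1:
                   E          L          C          B
  init          0.75      5.367     0.1694      7.182
  Δ          -0.4331     0.6497     0.4331     0.6497
  eq          0.3169      6.017     0.6025      7.832
  solve Keq expr → x = 0.2166; check Q = 3.7820e+05
Then add 0.1366 M of E.
Step 2:
                   E          L          C          B
  init        0.4535      6.017     0.6025      7.832
  Δ         -0.07733      0.116    0.07733      0.116
  eq          0.3762      6.133     0.6798      7.948
  solve Keq expr → x = 0.03867; check Q = 3.7820e+05

Q₀ = 2922; Q < K (proceeds forward)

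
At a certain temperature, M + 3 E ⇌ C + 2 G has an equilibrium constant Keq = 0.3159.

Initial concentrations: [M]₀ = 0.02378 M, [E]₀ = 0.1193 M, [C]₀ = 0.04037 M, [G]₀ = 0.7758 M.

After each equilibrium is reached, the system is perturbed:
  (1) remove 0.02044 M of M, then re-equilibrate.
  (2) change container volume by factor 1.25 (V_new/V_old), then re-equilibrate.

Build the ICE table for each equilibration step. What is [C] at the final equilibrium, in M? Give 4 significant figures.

[C]_eq = 2.4898e-04 M

Q₀ = 601.8 vs Keq = 0.3159 ⇒ Q>K, reverse
Step 1:
                  M         E         C         G
  Initial   0.02378    0.1193   0.04037    0.7758
  Change    0.03981    0.1194  -0.03981  -0.07961
  Equil     0.06359    0.2387 5.6379e-04    0.6962
  solve Keq expr → x = -0.03981; check Q = 0.3159
Then remove 0.02044 M of M.
Step 2:
                  M         E         C         G
  Initial   0.04315    0.2387 5.6379e-04    0.6962
  Change  1.7671e-04 5.3013e-04 -1.7671e-04 -3.5342e-04
  Equil     0.04332    0.2392 3.8708e-04    0.6958
  solve Keq expr → x = -1.7671e-04; check Q = 0.3159
Then change container volume by factor 1.25 (V_new/V_old).
Step 3:
                  M         E         C         G
  Initial   0.03466    0.1914 3.0967e-04    0.5567
  Change  6.0682e-05 1.8205e-04 -6.0682e-05 -1.2136e-04
  Equil     0.03472    0.1916 2.4898e-04    0.5565
  solve Keq expr → x = -6.0682e-05; check Q = 0.3159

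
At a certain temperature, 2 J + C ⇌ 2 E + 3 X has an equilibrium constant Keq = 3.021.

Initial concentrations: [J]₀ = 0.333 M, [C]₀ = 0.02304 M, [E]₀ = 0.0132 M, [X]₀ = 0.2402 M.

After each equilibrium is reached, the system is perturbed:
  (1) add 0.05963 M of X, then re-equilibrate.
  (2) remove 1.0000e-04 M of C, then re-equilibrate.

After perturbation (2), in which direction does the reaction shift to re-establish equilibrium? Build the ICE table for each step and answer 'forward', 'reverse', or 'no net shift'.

Q₀ = 9.4514e-04 vs Keq = 3.021 ⇒ Q<K, forward
Step 1:
                  J         C         E         X
  Initial     0.333   0.02304    0.0132    0.2402
  Change   -0.04528  -0.02264   0.04528   0.06792
  Equil      0.2877 4.0002e-04   0.05848    0.3081
  solve Keq expr → x = 0.02264; check Q = 3.021
Then add 0.05963 M of X.
Step 2:
                  J         C         E         X
  Initial    0.2877 4.0002e-04   0.05848    0.3677
  Change  5.2264e-04 2.6132e-04 -5.2264e-04 -7.8397e-04
  Equil      0.2882 6.6134e-04   0.05796     0.367
  solve Keq expr → x = -2.6132e-04; check Q = 3.021
Then remove 1.0000e-04 M of C.
Step 3:
                  J         C         E         X
  Initial    0.2882 5.6134e-04   0.05796     0.367
  Change  1.8678e-04 9.3391e-05 -1.8678e-04 -2.8017e-04
  Equil      0.2884 6.5473e-04   0.05777    0.3667
  solve Keq expr → x = -9.3391e-05; check Q = 3.021

Direction: reverse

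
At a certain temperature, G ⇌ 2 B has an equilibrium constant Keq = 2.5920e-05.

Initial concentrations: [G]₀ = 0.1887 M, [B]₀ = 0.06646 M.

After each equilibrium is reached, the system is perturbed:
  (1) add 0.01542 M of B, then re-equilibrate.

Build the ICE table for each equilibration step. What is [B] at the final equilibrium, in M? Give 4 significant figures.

[B]_eq = 0.002433 M

Q₀ = 0.02341 vs Keq = 2.5920e-05 ⇒ Q>K, reverse
Step 1:
                  G         B
  Initial    0.1887   0.06646
  Change    0.03203  -0.06407
  Equil      0.2207  0.002392
  solve Keq expr → x = -0.03203; check Q = 2.5920e-05
Then add 0.01542 M of B.
Step 2:
                  G         B
  Initial    0.2207   0.01781
  Change   0.007689  -0.01538
  Equil      0.2284  0.002433
  solve Keq expr → x = -0.007689; check Q = 2.5920e-05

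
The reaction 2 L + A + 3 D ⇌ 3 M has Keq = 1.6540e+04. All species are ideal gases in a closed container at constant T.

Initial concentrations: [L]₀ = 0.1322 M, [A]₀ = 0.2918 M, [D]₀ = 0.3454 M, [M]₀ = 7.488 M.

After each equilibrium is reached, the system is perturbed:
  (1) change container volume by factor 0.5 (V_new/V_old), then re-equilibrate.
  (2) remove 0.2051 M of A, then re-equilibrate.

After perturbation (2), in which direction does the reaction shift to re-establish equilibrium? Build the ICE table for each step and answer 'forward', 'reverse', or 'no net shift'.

Direction: reverse

Q₀ = 1.9979e+06 vs Keq = 1.6540e+04 ⇒ Q>K, reverse
Step 1:
                   L          A          D          M
  init        0.1322     0.2918     0.3454      7.488
  Δ           0.2466     0.1233     0.3699    -0.3699
  eq          0.3788     0.4151     0.7153      7.118
  solve Keq expr → x = -0.1233; check Q = 1.6540e+04
Then change container volume by factor 0.5 (V_new/V_old).
Step 2:
                   L          A          D          M
  init        0.7576     0.8302      1.431      14.24
  Δ          -0.2635    -0.1317    -0.3952     0.3952
  eq          0.4942     0.6985      1.035      14.63
  solve Keq expr → x = 0.1317; check Q = 1.6540e+04
Then remove 0.2051 M of A.
Step 3:
                   L          A          D          M
  init        0.4942     0.4934      1.035      14.63
  Δ          0.03682    0.01841    0.05523   -0.05523
  eq           0.531     0.5118      1.091      14.58
  solve Keq expr → x = -0.01841; check Q = 1.6540e+04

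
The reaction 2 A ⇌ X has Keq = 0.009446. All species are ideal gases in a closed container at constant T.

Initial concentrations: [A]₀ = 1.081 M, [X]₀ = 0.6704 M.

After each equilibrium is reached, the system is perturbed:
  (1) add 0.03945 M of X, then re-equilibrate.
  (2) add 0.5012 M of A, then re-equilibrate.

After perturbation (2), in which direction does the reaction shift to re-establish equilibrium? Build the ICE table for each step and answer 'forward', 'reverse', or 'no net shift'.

Q₀ = 0.5737 vs Keq = 0.009446 ⇒ Q>K, reverse
Step 1:
                   A          X
  init         1.081     0.6704
  Δ            1.239    -0.6196
  eq            2.32    0.05085
  solve Keq expr → x = -0.6196; check Q = 0.009446
Then add 0.03945 M of X.
Step 2:
                   A          X
  init          2.32     0.0903
  Δ          0.07245   -0.03622
  eq           2.393    0.05407
  solve Keq expr → x = -0.03622; check Q = 0.009446
Then add 0.5012 M of A.
Step 3:
                   A          X
  init         2.894    0.05407
  Δ         -0.04516    0.02258
  eq           2.849    0.07665
  solve Keq expr → x = 0.02258; check Q = 0.009446

Direction: forward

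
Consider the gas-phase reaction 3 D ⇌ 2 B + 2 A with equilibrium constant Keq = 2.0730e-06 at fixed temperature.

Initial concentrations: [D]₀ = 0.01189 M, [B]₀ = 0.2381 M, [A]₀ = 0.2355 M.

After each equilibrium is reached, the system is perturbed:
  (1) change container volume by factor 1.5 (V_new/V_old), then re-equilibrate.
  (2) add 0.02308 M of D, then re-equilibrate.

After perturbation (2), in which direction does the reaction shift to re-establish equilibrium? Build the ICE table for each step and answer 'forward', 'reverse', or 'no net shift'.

Direction: forward

Q₀ = 1870 vs Keq = 2.0730e-06 ⇒ Q>K, reverse
Step 1:
                    D           B           A
  init        0.01189      0.2381      0.2355
  Δ            0.3297     -0.2198     -0.2198
  eq           0.3416      0.0183      0.0157
  solve Keq expr → x = -0.1099; check Q = 2.0730e-06
Then change container volume by factor 1.5 (V_new/V_old).
Step 2:
                    D           B           A
  init         0.2277      0.0122     0.01047
  Δ         -0.001699    0.001133    0.001133
  eq            0.226     0.01334      0.0116
  solve Keq expr → x = 5.6636e-04; check Q = 2.0730e-06
Then add 0.02308 M of D.
Step 3:
                    D           B           A
  init         0.2491     0.01334      0.0116
  Δ         -0.001328  8.8539e-04  8.8539e-04
  eq           0.2478     0.01422     0.01249
  solve Keq expr → x = 4.4269e-04; check Q = 2.0730e-06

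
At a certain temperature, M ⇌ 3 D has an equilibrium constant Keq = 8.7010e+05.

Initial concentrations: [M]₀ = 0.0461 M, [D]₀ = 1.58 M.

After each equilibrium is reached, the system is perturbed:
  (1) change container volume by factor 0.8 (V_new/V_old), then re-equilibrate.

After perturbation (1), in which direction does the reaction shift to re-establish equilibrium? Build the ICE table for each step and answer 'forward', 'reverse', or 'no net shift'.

Q₀ = 85.56 vs Keq = 8.7010e+05 ⇒ Q<K, forward
Step 1:
                   M          D
  Initial     0.0461       1.58
  Change    -0.04609     0.1383
  Equil   5.8306e-06      1.718
  solve Keq expr → x = 0.04609; check Q = 8.7010e+05
Then change container volume by factor 0.8 (V_new/V_old).
Step 2:
                   M          D
  Initial 7.2883e-06      2.148
  Change  4.0995e-06 -1.2298e-05
  Equil   1.1388e-05      2.148
  solve Keq expr → x = -4.0995e-06; check Q = 8.7010e+05

Direction: reverse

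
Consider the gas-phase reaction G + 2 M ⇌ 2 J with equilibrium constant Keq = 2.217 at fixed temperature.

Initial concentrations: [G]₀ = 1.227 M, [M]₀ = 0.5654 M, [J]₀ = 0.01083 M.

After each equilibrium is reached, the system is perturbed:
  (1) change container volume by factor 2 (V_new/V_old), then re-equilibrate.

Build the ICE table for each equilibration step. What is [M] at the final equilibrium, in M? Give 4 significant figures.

Q₀ = 2.9902e-04 vs Keq = 2.217 ⇒ Q<K, forward
Step 1:
                  G         M         J
  I           1.227    0.5654   0.01083
  C         -0.1689   -0.3378    0.3378
  E           1.058    0.2276    0.3486
  solve Keq expr → x = 0.1689; check Q = 2.217
Then change container volume by factor 2 (V_new/V_old).
Step 2:
                  G         M         J
  I          0.5291    0.1138    0.1743
  C         0.01186   0.02371  -0.02371
  E          0.5409    0.1375    0.1506
  solve Keq expr → x = -0.01186; check Q = 2.217

[M]_eq = 0.1375 M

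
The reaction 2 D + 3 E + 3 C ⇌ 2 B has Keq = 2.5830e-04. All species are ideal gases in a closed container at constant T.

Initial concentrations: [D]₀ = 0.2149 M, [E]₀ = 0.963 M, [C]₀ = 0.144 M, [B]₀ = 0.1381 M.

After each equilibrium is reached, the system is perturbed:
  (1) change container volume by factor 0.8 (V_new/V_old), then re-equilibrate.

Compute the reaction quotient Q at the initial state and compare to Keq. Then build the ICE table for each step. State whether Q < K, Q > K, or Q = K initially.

Q₀ = 154.9 vs Keq = 2.5830e-04 ⇒ Q>K, reverse
Step 1:
                    D           E           C           B
  init         0.2149       0.963       0.144      0.1381
  Δ            0.1366      0.2049      0.2049     -0.1366
  eq           0.3515       1.168      0.3489     0.00147
  solve Keq expr → x = -0.06832; check Q = 2.5830e-04
Then change container volume by factor 0.8 (V_new/V_old).
Step 2:
                    D           E           C           B
  init         0.4394        1.46      0.4362    0.001837
  Δ         -0.001697   -0.002545   -0.002545    0.001697
  eq           0.4377       1.457      0.4336    0.003534
  solve Keq expr → x = 8.4845e-04; check Q = 2.5830e-04

Q₀ = 154.9; Q > K (proceeds reverse)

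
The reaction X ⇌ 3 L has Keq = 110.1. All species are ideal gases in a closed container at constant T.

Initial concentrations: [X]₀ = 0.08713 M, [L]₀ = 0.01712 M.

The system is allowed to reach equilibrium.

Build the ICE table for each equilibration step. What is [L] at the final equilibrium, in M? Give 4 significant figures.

[L]_eq = 0.2779 M

Q₀ = 5.7590e-05 vs Keq = 110.1 ⇒ Q<K, forward
Step 1:
                    X           L
  Initial     0.08713     0.01712
  Change     -0.08694      0.2608
  Equil    1.9498e-04      0.2779
  solve Keq expr → x = 0.08694; check Q = 110.1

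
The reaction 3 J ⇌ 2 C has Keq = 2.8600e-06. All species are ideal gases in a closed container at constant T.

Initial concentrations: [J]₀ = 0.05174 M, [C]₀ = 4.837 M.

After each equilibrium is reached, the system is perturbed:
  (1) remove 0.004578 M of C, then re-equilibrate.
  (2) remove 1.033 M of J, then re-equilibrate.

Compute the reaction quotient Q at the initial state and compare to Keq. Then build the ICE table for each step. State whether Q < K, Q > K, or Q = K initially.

Q₀ = 1.6892e+05; Q > K (proceeds reverse)

Q₀ = 1.6892e+05 vs Keq = 2.8600e-06 ⇒ Q>K, reverse
Step 1:
                  J         C
  init      0.05174     4.837
  Δ           7.206    -4.804
  eq          7.258   0.03307
  solve Keq expr → x = -2.402; check Q = 2.8600e-06
Then remove 0.004578 M of C.
Step 2:
                  J         C
  init        7.258   0.02849
  Δ       -0.006797  0.004532
  eq          7.251   0.03302
  solve Keq expr → x = 0.002266; check Q = 2.8600e-06
Then remove 1.033 M of J.
Step 3:
                  J         C
  init        6.218   0.03302
  Δ          0.0101 -0.006735
  eq          6.228   0.02628
  solve Keq expr → x = -0.003367; check Q = 2.8600e-06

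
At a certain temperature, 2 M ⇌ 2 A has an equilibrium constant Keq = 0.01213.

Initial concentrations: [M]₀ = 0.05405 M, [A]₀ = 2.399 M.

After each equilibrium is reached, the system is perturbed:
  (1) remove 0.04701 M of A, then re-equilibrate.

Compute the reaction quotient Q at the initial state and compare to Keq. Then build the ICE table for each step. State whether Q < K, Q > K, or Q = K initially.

Q₀ = 1970 vs Keq = 0.01213 ⇒ Q>K, reverse
Step 1:
                   M          A
  init       0.05405      2.399
  Δ            2.156     -2.156
  eq            2.21     0.2434
  solve Keq expr → x = -1.078; check Q = 0.01213
Then remove 0.04701 M of A.
Step 2:
                   M          A
  init          2.21     0.1964
  Δ         -0.04235    0.04235
  eq           2.167     0.2387
  solve Keq expr → x = 0.02117; check Q = 0.01213

Q₀ = 1970; Q > K (proceeds reverse)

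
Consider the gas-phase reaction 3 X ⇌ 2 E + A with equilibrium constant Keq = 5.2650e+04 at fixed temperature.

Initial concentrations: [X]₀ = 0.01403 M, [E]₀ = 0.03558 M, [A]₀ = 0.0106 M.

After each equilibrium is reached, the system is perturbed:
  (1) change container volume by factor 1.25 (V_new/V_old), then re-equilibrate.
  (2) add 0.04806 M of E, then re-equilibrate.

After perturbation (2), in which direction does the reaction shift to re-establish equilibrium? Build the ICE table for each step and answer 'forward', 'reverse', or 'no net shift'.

Q₀ = 4.859 vs Keq = 5.2650e+04 ⇒ Q<K, forward
Step 1:
                    X           E           A
  init        0.01403     0.03558      0.0106
  Δ          -0.01321    0.008803    0.004402
  eq       8.2489e-04     0.04438       0.015
  solve Keq expr → x = 0.004402; check Q = 5.2650e+04
Then change container volume by factor 1.25 (V_new/V_old).
Step 2:
                    X           E           A
  init     6.5991e-04     0.03551       0.012
  Δ                 0           0           0
  eq       6.5991e-04     0.03551       0.012
  solve Keq expr → x = 0; check Q = 5.2650e+04
Then add 0.04806 M of E.
Step 3:
                    X           E           A
  init     6.5991e-04     0.08357       0.012
  Δ        4.9920e-04 -3.3280e-04 -1.6640e-04
  eq         0.001159     0.08323     0.01183
  solve Keq expr → x = -1.6640e-04; check Q = 5.2650e+04

Direction: reverse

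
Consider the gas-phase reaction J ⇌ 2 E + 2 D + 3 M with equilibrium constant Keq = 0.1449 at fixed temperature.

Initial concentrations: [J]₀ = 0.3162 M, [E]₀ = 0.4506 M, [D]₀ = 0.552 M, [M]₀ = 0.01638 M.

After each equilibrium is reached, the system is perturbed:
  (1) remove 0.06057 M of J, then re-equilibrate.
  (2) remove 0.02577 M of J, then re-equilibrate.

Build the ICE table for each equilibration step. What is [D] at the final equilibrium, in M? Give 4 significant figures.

Q₀ = 8.5988e-07 vs Keq = 0.1449 ⇒ Q<K, forward
Step 1:
                    J           E           D           M
  I            0.3162      0.4506       0.552     0.01638
  C            -0.135        0.27        0.27       0.405
  E            0.1812      0.7206       0.822      0.4214
  solve Keq expr → x = 0.135; check Q = 0.1449
Then remove 0.06057 M of J.
Step 2:
                    J           E           D           M
  I            0.1206      0.7206       0.822      0.4214
  C              0.01    -0.02001    -0.02001    -0.03001
  E            0.1306      0.7006       0.802      0.3914
  solve Keq expr → x = -0.01; check Q = 0.1449
Then remove 0.02577 M of J.
Step 3:
                    J           E           D           M
  I            0.1049      0.7006       0.802      0.3914
  C          0.005047    -0.01009    -0.01009    -0.01514
  E            0.1099      0.6905      0.7919      0.3762
  solve Keq expr → x = -0.005047; check Q = 0.1449

[D]_eq = 0.7919 M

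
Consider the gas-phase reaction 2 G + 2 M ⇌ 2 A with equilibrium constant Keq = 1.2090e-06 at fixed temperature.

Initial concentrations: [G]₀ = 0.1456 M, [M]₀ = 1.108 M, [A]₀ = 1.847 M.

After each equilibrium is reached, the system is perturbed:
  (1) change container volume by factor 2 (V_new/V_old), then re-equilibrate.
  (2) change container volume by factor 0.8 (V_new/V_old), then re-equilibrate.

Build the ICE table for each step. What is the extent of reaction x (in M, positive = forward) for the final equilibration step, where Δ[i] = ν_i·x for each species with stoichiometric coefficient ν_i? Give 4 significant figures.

x = 2.5136e-04 M

Q₀ = 131.1 vs Keq = 1.2090e-06 ⇒ Q>K, reverse
Step 1:
                    G           M           A
  Initial      0.1456       1.108       1.847
  Change        1.841       1.841      -1.841
  Equil         1.986       2.949    0.006439
  solve Keq expr → x = -0.9203; check Q = 1.2090e-06
Then change container volume by factor 2 (V_new/V_old).
Step 2:
                    G           M           A
  Initial      0.9931       1.474     0.00322
  Change     0.001605    0.001605   -0.001605
  Equil        0.9947       1.476    0.001614
  solve Keq expr → x = -8.0273e-04; check Q = 1.2090e-06
Then change container volume by factor 0.8 (V_new/V_old).
Step 3:
                    G           M           A
  Initial       1.243       1.845    0.002018
  Change  -5.0272e-04 -5.0272e-04  5.0272e-04
  Equil         1.243       1.844     0.00252
  solve Keq expr → x = 2.5136e-04; check Q = 1.2090e-06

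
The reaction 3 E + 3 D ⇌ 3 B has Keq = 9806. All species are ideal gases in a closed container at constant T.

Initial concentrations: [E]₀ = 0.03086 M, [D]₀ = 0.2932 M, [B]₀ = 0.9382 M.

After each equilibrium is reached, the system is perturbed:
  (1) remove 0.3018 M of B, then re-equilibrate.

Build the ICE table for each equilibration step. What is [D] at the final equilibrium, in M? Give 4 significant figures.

[D]_eq = 0.3424 M

Q₀ = 1.1148e+06 vs Keq = 9806 ⇒ Q>K, reverse
Step 1:
                  E         D         B
  I         0.03086    0.2932    0.9382
  C         0.07758   0.07758  -0.07758
  E          0.1084    0.3708    0.8606
  solve Keq expr → x = -0.02586; check Q = 9806
Then remove 0.3018 M of B.
Step 2:
                  E         D         B
  I          0.1084    0.3708    0.5588
  C        -0.02834  -0.02834   0.02834
  E         0.08011    0.3424    0.5872
  solve Keq expr → x = 0.009445; check Q = 9806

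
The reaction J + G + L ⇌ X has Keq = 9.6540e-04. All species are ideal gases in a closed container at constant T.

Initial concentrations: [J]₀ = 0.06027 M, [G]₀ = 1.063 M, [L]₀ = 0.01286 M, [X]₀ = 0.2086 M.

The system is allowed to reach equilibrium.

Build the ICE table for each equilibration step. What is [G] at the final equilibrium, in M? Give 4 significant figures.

Q₀ = 253.2 vs Keq = 9.6540e-04 ⇒ Q>K, reverse
Step 1:
                    J           G           L           X
  I           0.06027       1.063     0.01286      0.2086
  C            0.2085      0.2085      0.2085     -0.2085
  E            0.2688       1.272      0.2214  7.3048e-05
  solve Keq expr → x = -0.2085; check Q = 9.6540e-04

[G]_eq = 1.272 M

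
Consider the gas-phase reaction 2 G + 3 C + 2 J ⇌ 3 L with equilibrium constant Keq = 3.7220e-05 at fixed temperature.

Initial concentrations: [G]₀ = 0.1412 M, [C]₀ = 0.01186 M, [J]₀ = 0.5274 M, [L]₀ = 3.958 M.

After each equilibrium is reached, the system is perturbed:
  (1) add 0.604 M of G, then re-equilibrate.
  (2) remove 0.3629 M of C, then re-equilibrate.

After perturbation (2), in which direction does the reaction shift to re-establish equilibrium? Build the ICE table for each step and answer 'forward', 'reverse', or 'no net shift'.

Q₀ = 6.7023e+09 vs Keq = 3.7220e-05 ⇒ Q>K, reverse
Step 1:
                  G         C         J         L
  Initial    0.1412   0.01186    0.5274     3.958
  Change      2.347      3.52     2.347     -3.52
  Equil       2.488     3.532     2.874    0.4377
  solve Keq expr → x = -1.173; check Q = 3.7220e-05
Then add 0.604 M of G.
Step 2:
                  G         C         J         L
  Initial     3.092     3.532     2.874    0.4377
  Change   -0.03523  -0.05284  -0.03523   0.05284
  Equil       3.057     3.479     2.839    0.4906
  solve Keq expr → x = 0.01761; check Q = 3.7220e-05
Then remove 0.3629 M of C.
Step 3:
                  G         C         J         L
  Initial     3.057     3.116     2.839    0.4906
  Change    0.02674   0.04011   0.02674  -0.04011
  Equil       3.084     3.156     2.866    0.4505
  solve Keq expr → x = -0.01337; check Q = 3.7220e-05

Direction: reverse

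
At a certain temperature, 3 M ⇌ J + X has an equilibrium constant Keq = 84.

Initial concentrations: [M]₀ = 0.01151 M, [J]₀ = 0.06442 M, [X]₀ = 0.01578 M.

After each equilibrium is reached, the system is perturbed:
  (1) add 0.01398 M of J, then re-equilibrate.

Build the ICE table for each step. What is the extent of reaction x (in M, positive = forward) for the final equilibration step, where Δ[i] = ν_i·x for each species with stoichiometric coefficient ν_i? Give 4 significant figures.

x = -4.0202e-04 M

Q₀ = 666.7 vs Keq = 84 ⇒ Q>K, reverse
Step 1:
                   M          J          X
  init       0.01151    0.06442    0.01578
  Δ         0.009453  -0.003151  -0.003151
  eq         0.02096    0.06127    0.01263
  solve Keq expr → x = -0.003151; check Q = 84
Then add 0.01398 M of J.
Step 2:
                   M          J          X
  init       0.02096    0.07525    0.01263
  Δ         0.001206 -4.0202e-04 -4.0202e-04
  eq         0.02217    0.07485    0.01223
  solve Keq expr → x = -4.0202e-04; check Q = 84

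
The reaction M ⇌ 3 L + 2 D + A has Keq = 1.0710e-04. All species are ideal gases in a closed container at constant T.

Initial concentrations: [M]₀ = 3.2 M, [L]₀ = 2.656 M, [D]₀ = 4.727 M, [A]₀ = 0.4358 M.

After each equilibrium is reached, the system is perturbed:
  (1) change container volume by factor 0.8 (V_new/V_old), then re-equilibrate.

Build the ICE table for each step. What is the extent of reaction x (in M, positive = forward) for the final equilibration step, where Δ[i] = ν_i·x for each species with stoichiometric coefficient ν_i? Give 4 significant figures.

x = -8.9751e-06 M

Q₀ = 57.02 vs Keq = 1.0710e-04 ⇒ Q>K, reverse
Step 1:
                    M           L           D           A
  init            3.2       2.656       4.727      0.4358
  Δ            0.4358      -1.307     -0.8716     -0.4358
  eq            3.636       1.349       3.855  1.0680e-05
  solve Keq expr → x = -0.4358; check Q = 1.0710e-04
Then change container volume by factor 0.8 (V_new/V_old).
Step 2:
                    M           L           D           A
  init          4.545       1.686       4.819  1.3350e-05
  Δ        8.9751e-06 -2.6925e-05 -1.7950e-05 -8.9751e-06
  eq            4.545       1.686       4.819  4.3747e-06
  solve Keq expr → x = -8.9751e-06; check Q = 1.0710e-04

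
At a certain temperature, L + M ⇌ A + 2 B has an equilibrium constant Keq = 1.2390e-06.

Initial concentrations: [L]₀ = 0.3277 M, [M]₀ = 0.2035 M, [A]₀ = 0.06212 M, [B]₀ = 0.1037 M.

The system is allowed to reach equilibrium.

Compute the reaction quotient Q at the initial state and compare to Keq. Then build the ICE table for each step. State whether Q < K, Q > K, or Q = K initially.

Q₀ = 0.01002 vs Keq = 1.2390e-06 ⇒ Q>K, reverse
Step 1:
                    L           M           A           B
  I            0.3277      0.2035     0.06212      0.1037
  C           0.05027     0.05027    -0.05027     -0.1005
  E             0.378      0.2538     0.01185    0.003166
  solve Keq expr → x = -0.05027; check Q = 1.2390e-06

Q₀ = 0.01002; Q > K (proceeds reverse)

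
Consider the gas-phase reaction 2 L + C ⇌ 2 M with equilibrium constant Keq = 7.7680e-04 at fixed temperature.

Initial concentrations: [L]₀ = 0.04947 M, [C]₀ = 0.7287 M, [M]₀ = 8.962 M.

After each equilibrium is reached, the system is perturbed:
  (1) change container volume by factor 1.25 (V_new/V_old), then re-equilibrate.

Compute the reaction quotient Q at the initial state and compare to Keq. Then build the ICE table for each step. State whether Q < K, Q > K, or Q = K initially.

Q₀ = 4.5038e+04; Q > K (proceeds reverse)

Q₀ = 4.5038e+04 vs Keq = 7.7680e-04 ⇒ Q>K, reverse
Step 1:
                    L           C           M
  Initial     0.04947      0.7287       8.962
  Change        8.436       4.218      -8.436
  Equil         8.485       4.947       0.526
  solve Keq expr → x = -4.218; check Q = 7.7680e-04
Then change container volume by factor 1.25 (V_new/V_old).
Step 2:
                    L           C           M
  Initial       6.788       3.957      0.4208
  Change      0.04116     0.02058    -0.04116
  Equil          6.83       3.978      0.3796
  solve Keq expr → x = -0.02058; check Q = 7.7680e-04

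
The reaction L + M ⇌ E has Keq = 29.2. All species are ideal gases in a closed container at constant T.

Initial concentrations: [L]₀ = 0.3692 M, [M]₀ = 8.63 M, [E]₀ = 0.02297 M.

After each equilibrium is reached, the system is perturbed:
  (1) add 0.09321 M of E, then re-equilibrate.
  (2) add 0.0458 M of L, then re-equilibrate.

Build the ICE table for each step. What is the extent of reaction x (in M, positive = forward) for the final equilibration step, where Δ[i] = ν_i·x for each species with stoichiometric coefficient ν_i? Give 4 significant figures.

Q₀ = 0.007209 vs Keq = 29.2 ⇒ Q<K, forward
Step 1:
                  L         M         E
  init       0.3692      8.63   0.02297
  Δ         -0.3676   -0.3676    0.3676
  eq       0.001619     8.262    0.3906
  solve Keq expr → x = 0.3676; check Q = 29.2
Then add 0.09321 M of E.
Step 2:
                  L         M         E
  init     0.001619     8.262    0.4838
  Δ       3.8465e-04 3.8465e-04 -3.8465e-04
  eq       0.002003     8.263    0.4834
  solve Keq expr → x = -3.8465e-04; check Q = 29.2
Then add 0.0458 M of L.
Step 3:
                  L         M         E
  init       0.0478     8.263    0.4834
  Δ         -0.0456   -0.0456    0.0456
  eq       0.002205     8.217     0.529
  solve Keq expr → x = 0.0456; check Q = 29.2

x = 0.0456 M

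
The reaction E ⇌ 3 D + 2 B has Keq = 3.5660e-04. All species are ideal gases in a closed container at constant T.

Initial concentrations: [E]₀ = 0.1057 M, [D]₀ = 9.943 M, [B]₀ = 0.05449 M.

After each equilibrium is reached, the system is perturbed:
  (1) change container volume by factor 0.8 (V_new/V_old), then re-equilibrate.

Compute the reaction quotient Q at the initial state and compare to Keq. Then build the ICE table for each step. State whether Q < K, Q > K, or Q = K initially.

Q₀ = 27.61 vs Keq = 3.5660e-04 ⇒ Q>K, reverse
Step 1:
                  E         D         B
  I          0.1057     9.943   0.05449
  C         0.02713   -0.0814  -0.05427
  E          0.1328     9.862 2.2224e-04
  solve Keq expr → x = -0.02713; check Q = 3.5660e-04
Then change container volume by factor 0.8 (V_new/V_old).
Step 2:
                  E         D         B
  I           0.166     12.33 2.7780e-04
  C       4.9989e-05 -1.4997e-04 -9.9978e-05
  E          0.1661     12.33 1.7782e-04
  solve Keq expr → x = -4.9989e-05; check Q = 3.5660e-04

Q₀ = 27.61; Q > K (proceeds reverse)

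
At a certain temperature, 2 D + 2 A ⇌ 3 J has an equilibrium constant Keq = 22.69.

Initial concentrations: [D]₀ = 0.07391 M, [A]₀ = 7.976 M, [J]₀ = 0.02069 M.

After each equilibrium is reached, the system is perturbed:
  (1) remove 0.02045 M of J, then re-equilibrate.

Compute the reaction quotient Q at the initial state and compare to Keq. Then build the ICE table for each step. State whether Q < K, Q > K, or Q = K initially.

Q₀ = 2.5486e-05 vs Keq = 22.69 ⇒ Q<K, forward
Step 1:
                    D           A           J
  init        0.07391       7.976     0.02069
  Δ          -0.07267    -0.07267       0.109
  eq         0.001241       7.903      0.1297
  solve Keq expr → x = 0.03633; check Q = 22.69
Then remove 0.02045 M of J.
Step 2:
                    D           A           J
  init       0.001241       7.903      0.1092
  Δ       -2.7606e-04 -2.7606e-04  4.1408e-04
  eq       9.6460e-04       7.903      0.1097
  solve Keq expr → x = 1.3803e-04; check Q = 22.69

Q₀ = 2.5486e-05; Q < K (proceeds forward)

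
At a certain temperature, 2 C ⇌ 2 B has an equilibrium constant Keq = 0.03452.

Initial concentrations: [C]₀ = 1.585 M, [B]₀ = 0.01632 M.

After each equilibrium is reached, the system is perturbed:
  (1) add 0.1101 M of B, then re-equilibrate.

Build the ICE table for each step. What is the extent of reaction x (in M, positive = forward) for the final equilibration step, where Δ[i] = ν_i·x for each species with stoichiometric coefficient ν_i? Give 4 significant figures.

Q₀ = 1.0602e-04 vs Keq = 0.03452 ⇒ Q<K, forward
Step 1:
                    C           B
  Initial       1.585     0.01632
  Change      -0.2346      0.2346
  Equil          1.35      0.2509
  solve Keq expr → x = 0.1173; check Q = 0.03452
Then add 0.1101 M of B.
Step 2:
                    C           B
  Initial        1.35       0.361
  Change      0.09285    -0.09285
  Equil         1.443      0.2682
  solve Keq expr → x = -0.04642; check Q = 0.03452

x = -0.04642 M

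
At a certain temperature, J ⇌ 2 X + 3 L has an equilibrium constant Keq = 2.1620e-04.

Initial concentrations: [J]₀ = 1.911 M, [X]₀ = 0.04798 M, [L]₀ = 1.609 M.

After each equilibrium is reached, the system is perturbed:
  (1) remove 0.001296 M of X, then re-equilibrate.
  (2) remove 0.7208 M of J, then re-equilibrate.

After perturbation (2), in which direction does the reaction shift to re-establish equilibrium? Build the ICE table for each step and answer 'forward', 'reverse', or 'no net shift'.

Direction: reverse

Q₀ = 0.005018 vs Keq = 2.1620e-04 ⇒ Q>K, reverse
Step 1:
                   J          X          L
  init         1.911    0.04798      1.609
  Δ          0.01871   -0.03742   -0.05614
  eq            1.93    0.01056      1.553
  solve Keq expr → x = -0.01871; check Q = 2.1620e-04
Then remove 0.001296 M of X.
Step 2:
                   J          X          L
  init          1.93   0.009259      1.553
  Δ       -6.3740e-04   0.001275   0.001912
  eq           1.929    0.01053      1.555
  solve Keq expr → x = 6.3740e-04; check Q = 2.1620e-04
Then remove 0.7208 M of J.
Step 3:
                   J          X          L
  init         1.208    0.01053      1.555
  Δ         0.001084  -0.002167  -0.003251
  eq           1.209   0.008367      1.552
  solve Keq expr → x = -0.001084; check Q = 2.1620e-04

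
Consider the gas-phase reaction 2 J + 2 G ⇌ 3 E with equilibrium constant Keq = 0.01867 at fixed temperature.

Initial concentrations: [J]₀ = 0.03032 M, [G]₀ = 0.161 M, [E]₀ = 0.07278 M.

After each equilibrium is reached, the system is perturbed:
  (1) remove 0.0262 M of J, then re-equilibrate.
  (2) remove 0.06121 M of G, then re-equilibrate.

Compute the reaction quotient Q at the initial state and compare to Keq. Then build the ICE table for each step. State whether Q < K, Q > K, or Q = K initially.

Q₀ = 16.18 vs Keq = 0.01867 ⇒ Q>K, reverse
Step 1:
                  J         G         E
  init      0.03032     0.161   0.07278
  Δ         0.03839   0.03839  -0.05759
  eq        0.06871    0.1994   0.01519
  solve Keq expr → x = -0.0192; check Q = 0.01867
Then remove 0.0262 M of J.
Step 2:
                  J         G         E
  init      0.04251    0.1994   0.01519
  Δ        0.002434  0.002434 -0.003651
  eq        0.04495    0.2018   0.01154
  solve Keq expr → x = -0.001217; check Q = 0.01867
Then remove 0.06121 M of G.
Step 3:
                  J         G         E
  init      0.04495    0.1406   0.01154
  Δ        0.001473  0.001473 -0.002209
  eq        0.04642    0.1421   0.00933
  solve Keq expr → x = -7.3627e-04; check Q = 0.01867

Q₀ = 16.18; Q > K (proceeds reverse)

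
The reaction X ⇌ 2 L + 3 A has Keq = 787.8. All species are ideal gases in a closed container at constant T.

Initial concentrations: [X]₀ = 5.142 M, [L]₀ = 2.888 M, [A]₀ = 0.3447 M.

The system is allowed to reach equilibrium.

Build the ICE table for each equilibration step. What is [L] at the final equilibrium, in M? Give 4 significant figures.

[L]_eq = 5.668 M

Q₀ = 0.06643 vs Keq = 787.8 ⇒ Q<K, forward
Step 1:
                  X         L         A
  Initial     5.142     2.888    0.3447
  Change      -1.39      2.78      4.17
  Equil       3.752     5.668     4.515
  solve Keq expr → x = 1.39; check Q = 787.8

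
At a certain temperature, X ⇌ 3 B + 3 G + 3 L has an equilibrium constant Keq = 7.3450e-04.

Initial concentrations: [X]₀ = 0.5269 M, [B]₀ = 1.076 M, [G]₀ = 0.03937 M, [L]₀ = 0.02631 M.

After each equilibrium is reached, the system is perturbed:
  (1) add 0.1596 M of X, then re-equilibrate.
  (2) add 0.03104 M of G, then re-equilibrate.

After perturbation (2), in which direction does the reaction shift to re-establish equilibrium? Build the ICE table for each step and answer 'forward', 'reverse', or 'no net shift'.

Q₀ = 2.6276e-09 vs Keq = 7.3450e-04 ⇒ Q<K, forward
Step 1:
                   X          B          G          L
  Initial     0.5269      1.076    0.03937    0.02631
  Change    -0.06694     0.2008     0.2008     0.2008
  Equil         0.46      1.277     0.2402     0.2271
  solve Keq expr → x = 0.06694; check Q = 7.3450e-04
Then add 0.1596 M of X.
Step 2:
                   X          B          G          L
  Initial     0.6196      1.277     0.2402     0.2271
  Change   -0.003545    0.01063    0.01063    0.01063
  Equil        0.616      1.287     0.2508     0.2378
  solve Keq expr → x = 0.003545; check Q = 7.3450e-04
Then add 0.03104 M of G.
Step 3:
                   X          B          G          L
  Initial      0.616      1.287     0.2819     0.2378
  Change     0.00436   -0.01308   -0.01308   -0.01308
  Equil       0.6204      1.274     0.2688     0.2247
  solve Keq expr → x = -0.00436; check Q = 7.3450e-04

Direction: reverse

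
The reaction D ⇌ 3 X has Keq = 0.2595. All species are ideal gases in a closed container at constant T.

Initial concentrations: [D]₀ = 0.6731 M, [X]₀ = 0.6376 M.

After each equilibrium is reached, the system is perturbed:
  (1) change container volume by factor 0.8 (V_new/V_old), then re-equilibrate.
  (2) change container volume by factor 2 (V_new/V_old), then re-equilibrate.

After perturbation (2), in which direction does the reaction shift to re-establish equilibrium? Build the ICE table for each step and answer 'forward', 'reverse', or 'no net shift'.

Q₀ = 0.3851 vs Keq = 0.2595 ⇒ Q>K, reverse
Step 1:
                  D         X
  init       0.6731    0.6376
  Δ         0.02401  -0.07204
  eq         0.6971    0.5656
  solve Keq expr → x = -0.02401; check Q = 0.2595
Then change container volume by factor 0.8 (V_new/V_old).
Step 2:
                  D         X
  init       0.8714     0.707
  Δ         0.03025  -0.09075
  eq         0.9016    0.6162
  solve Keq expr → x = -0.03025; check Q = 0.2595
Then change container volume by factor 2 (V_new/V_old).
Step 3:
                  D         X
  init       0.4508    0.3081
  Δ        -0.05359    0.1608
  eq         0.3972    0.4689
  solve Keq expr → x = 0.05359; check Q = 0.2595

Direction: forward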